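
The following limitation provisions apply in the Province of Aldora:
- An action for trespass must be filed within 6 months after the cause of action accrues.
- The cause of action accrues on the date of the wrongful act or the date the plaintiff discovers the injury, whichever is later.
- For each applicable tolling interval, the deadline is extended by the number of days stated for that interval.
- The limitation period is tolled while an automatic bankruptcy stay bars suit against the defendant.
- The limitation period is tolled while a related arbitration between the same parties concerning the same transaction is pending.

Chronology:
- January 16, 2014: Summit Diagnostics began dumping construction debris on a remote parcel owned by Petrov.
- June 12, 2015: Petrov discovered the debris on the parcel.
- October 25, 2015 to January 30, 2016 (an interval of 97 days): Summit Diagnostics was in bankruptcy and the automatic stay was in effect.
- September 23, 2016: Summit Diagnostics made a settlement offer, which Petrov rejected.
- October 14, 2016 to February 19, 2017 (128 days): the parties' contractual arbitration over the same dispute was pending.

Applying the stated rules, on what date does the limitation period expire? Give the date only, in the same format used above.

Taking the later of the act (January 16, 2014) and discovery (June 12, 2015), the claim accrued on June 12, 2015.
Adding the 6 months base period to June 12, 2015 gives a deadline of December 12, 2015, before any tolling.
The automatic bankruptcy stay from October 25, 2015 to January 30, 2016 tolled the period for 97 days, extending the deadline to March 18, 2016.
The pending related arbitration starting October 14, 2016 came too late — the period had run on March 18, 2016 — and so does not extend the deadline.
The other events in the timeline have no effect on the limitation period under the stated rules.

March 18, 2016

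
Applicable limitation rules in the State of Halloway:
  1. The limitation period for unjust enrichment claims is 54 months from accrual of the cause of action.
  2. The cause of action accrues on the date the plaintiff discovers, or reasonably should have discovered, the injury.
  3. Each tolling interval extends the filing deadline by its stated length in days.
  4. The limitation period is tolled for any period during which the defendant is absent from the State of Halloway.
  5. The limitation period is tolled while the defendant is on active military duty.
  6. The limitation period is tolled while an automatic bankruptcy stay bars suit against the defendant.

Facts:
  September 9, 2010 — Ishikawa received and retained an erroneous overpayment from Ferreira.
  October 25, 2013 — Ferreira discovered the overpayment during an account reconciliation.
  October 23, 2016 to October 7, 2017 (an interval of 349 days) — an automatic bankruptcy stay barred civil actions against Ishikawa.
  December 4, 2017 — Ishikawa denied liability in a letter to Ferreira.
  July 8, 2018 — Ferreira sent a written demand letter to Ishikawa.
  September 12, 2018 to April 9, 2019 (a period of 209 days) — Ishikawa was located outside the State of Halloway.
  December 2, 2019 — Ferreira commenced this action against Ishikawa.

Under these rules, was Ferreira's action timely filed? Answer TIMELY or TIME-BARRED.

TIME-BARRED

The claim did not accrue until Ferreira discovered the injury on October 25, 2013; the September 9, 2010 act date does not start the clock under the stated rule.
54 months from October 25, 2013 is April 25, 2018.
Because the automatic bankruptcy stay ran from October 23, 2016 to October 7, 2017, the deadline is extended by 349 days to April 9, 2019.
Because the defendant's absence from the jurisdiction ran from September 12, 2018 to April 9, 2019, the deadline is extended by 209 days to November 4, 2019.
The other events in the timeline have no effect on the limitation period under the stated rules.
The December 2, 2019 filing falls after the November 4, 2019 deadline; the claim is time-barred.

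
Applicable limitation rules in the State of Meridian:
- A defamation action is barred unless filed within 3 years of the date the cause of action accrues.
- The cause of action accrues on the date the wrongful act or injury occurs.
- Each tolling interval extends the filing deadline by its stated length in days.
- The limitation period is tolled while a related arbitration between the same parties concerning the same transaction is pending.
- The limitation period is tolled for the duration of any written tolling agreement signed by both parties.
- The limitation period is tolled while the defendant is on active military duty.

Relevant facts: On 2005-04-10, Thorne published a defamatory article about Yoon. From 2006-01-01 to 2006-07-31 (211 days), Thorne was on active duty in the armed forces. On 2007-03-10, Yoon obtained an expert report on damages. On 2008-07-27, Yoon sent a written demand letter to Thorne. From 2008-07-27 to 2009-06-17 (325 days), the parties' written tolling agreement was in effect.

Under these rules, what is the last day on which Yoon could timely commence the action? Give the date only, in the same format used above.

The cause of action accrued on 2005-04-10, the date of the act.
Adding the 3 years base period to 2005-04-10 gives a deadline of 2008-04-10, before any tolling.
Because the defendant's active military service ran from 2006-01-01 to 2006-07-31, the deadline is extended by 211 days to 2008-11-07.
The written tolling agreement from 2008-07-27 to 2009-06-17 tolled the period for 325 days, extending the deadline to 2009-09-28.
None of the other events listed affects the running of the period under the stated rules.

2009-09-28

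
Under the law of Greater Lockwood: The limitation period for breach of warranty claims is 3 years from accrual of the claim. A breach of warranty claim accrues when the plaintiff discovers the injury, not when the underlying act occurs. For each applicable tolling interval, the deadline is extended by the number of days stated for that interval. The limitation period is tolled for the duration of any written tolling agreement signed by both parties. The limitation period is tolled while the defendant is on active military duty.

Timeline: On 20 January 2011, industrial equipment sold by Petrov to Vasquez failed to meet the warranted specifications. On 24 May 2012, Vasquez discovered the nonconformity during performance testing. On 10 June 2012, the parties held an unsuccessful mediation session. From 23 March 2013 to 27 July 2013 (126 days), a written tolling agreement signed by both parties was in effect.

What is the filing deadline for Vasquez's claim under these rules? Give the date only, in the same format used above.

The claim did not accrue until Vasquez discovered the injury on 24 May 2012; the 20 January 2011 act date does not start the clock under the stated rule.
The untolled deadline — 3 years after 24 May 2012 — is 24 May 2015.
The written tolling agreement from 23 March 2013 to 27 July 2013 tolled the period for 126 days, extending the deadline to 27 September 2015.
Nothing else in the chronology tolls or restarts the period.

27 September 2015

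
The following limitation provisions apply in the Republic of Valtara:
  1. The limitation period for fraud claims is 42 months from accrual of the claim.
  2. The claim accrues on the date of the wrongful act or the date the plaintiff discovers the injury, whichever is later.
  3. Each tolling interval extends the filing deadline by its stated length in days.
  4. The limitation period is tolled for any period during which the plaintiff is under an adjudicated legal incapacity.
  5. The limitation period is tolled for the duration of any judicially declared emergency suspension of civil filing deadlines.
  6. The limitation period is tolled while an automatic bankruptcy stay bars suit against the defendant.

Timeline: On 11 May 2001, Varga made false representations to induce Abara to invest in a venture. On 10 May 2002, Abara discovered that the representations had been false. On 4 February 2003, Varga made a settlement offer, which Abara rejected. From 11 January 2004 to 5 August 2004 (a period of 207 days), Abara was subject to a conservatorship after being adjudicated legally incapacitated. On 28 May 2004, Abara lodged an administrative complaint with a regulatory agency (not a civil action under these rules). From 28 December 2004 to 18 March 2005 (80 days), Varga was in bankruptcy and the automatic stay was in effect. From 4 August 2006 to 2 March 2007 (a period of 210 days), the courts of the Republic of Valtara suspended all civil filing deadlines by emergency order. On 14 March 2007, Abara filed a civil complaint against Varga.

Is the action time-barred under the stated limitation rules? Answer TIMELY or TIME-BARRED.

TIMELY

Because discovery on 10 May 2002 post-dates the 11 May 2001 act, accrual under the later-of rule falls on 10 May 2002.
The untolled deadline — 42 months after 10 May 2002 — is 10 November 2005.
Because the plaintiff's legal incapacity ran from 11 January 2004 to 5 August 2004, the deadline is extended by 207 days to 5 June 2006.
The automatic bankruptcy stay from 28 December 2004 to 18 March 2005 tolled the period for 80 days, extending the deadline to 24 August 2006.
The emergency suspension of filing deadlines from 4 August 2006 to 2 March 2007 tolled the period for 210 days, extending the deadline to 22 March 2007.
None of the other events listed affects the running of the period under the stated rules.
Abara filed on 14 March 2007, before the 22 March 2007 deadline, so the action is timely.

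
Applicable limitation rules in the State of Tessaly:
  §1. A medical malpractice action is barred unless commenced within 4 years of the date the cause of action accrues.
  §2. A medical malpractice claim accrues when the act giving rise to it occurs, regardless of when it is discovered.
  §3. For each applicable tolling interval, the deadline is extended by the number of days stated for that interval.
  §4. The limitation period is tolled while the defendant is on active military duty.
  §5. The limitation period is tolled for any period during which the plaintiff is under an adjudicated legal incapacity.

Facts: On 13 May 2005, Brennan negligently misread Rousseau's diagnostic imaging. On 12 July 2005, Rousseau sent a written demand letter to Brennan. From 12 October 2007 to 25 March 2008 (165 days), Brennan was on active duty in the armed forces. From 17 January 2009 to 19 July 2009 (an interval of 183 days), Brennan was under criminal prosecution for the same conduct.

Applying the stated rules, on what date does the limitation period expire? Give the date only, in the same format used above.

25 October 2009

The limitation period began to run on 13 May 2005.
Adding the 4 years base period to 13 May 2005 gives a deadline of 13 May 2009, before any tolling.
The period was tolled for 165 days by the defendant's active military service (12 October 2007 to 25 March 2008), pushing the deadline to 25 October 2009.
Although a criminal prosecution ran from 17 January 2009 to 19 July 2009, the stated rules do not make that a tolling event, so it is disregarded.
Nothing else in the chronology tolls or restarts the period.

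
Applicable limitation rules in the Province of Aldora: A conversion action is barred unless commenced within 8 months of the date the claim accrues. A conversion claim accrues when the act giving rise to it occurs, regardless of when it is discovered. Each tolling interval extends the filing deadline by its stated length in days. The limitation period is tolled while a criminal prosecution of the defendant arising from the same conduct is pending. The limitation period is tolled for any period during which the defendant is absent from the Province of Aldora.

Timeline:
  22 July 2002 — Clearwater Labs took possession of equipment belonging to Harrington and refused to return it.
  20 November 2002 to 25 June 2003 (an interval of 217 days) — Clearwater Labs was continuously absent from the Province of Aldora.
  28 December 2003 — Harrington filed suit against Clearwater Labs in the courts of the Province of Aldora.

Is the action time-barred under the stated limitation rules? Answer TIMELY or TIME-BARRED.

The claim accrued on 22 July 2002, the date of the act.
The untolled deadline — 8 months after 22 July 2002 — is 22 March 2003.
Because the defendant's absence from the jurisdiction ran from 20 November 2002 to 25 June 2003, the deadline is extended by 217 days to 25 October 2003.
The 28 December 2003 filing falls after the 25 October 2003 deadline; the claim is time-barred.

TIME-BARRED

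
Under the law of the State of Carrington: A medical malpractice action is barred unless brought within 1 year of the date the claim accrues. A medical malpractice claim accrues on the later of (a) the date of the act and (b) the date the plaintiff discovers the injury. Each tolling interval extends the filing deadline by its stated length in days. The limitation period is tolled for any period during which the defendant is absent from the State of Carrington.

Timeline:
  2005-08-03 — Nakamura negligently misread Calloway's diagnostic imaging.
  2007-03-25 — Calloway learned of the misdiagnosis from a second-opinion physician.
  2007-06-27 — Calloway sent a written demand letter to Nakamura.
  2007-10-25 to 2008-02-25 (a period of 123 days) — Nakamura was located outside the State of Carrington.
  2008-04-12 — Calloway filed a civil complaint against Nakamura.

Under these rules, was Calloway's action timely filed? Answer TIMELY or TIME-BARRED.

TIMELY

Taking the later of the act (2005-08-03) and discovery (2007-03-25), the claim accrued on 2007-03-25.
1 year from 2007-03-25 is 2008-03-25.
Because the defendant's absence from the jurisdiction ran from 2007-10-25 to 2008-02-25, the deadline is extended by 123 days to 2008-07-26.
The other events in the timeline have no effect on the limitation period under the stated rules.
The 2008-04-12 filing precedes the 2008-07-26 deadline; the claim is timely.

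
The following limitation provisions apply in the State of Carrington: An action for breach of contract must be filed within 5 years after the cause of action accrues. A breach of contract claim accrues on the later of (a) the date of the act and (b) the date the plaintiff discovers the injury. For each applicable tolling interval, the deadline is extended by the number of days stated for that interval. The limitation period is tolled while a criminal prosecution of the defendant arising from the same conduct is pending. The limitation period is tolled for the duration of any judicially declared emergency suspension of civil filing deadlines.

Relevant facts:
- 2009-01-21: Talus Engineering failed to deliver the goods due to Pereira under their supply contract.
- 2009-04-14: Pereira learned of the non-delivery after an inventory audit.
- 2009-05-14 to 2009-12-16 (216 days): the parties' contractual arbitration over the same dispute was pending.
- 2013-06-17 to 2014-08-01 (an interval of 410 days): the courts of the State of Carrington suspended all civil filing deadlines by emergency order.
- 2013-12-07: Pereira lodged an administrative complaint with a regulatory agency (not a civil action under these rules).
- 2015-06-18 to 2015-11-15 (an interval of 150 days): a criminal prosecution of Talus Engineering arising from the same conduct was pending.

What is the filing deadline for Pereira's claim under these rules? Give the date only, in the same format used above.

2015-05-29

The claim accrued on 2009-04-14 — the later of the 2009-01-21 act and the 2009-04-14 discovery.
The untolled deadline — 5 years after 2009-04-14 — is 2014-04-14.
The emergency suspension of filing deadlines from 2013-06-17 to 2014-08-01 tolled the period for 410 days, extending the deadline to 2015-05-29.
By the time the pending criminal prosecution began on 2015-06-18, the limitation period had already expired on 2015-05-29; that interval cannot revive it.
No stated provision tolls the period for a pending arbitration, so the interval from 2009-05-14 to 2009-12-16 has no effect on the deadline.
The other events in the timeline have no effect on the limitation period under the stated rules.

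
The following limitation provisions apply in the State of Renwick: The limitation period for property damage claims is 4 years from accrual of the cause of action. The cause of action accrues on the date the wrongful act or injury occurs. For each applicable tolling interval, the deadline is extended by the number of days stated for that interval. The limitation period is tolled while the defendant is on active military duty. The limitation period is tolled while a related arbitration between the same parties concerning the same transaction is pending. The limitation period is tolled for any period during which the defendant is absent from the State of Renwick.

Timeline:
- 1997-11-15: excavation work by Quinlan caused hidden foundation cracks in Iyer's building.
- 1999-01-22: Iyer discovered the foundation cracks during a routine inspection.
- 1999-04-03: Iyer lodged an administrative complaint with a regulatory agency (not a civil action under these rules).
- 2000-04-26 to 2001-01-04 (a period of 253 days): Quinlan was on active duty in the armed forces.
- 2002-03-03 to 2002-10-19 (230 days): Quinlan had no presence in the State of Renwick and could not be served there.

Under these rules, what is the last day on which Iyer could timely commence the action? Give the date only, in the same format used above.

Accrual is governed by the date of the act, so the period began to run on 1997-11-15; the later discovery on 1999-01-22 is irrelevant under the stated rule.
The untolled deadline — 4 years after 1997-11-15 — is 2001-11-15.
The period was tolled for 253 days by the defendant's active military service (2000-04-26 to 2001-01-04), pushing the deadline to 2002-07-26.
Because the defendant's absence from the jurisdiction ran from 2002-03-03 to 2002-10-19, the deadline is extended by 230 days to 2003-03-13.
None of the other events listed affects the running of the period under the stated rules.

2003-03-13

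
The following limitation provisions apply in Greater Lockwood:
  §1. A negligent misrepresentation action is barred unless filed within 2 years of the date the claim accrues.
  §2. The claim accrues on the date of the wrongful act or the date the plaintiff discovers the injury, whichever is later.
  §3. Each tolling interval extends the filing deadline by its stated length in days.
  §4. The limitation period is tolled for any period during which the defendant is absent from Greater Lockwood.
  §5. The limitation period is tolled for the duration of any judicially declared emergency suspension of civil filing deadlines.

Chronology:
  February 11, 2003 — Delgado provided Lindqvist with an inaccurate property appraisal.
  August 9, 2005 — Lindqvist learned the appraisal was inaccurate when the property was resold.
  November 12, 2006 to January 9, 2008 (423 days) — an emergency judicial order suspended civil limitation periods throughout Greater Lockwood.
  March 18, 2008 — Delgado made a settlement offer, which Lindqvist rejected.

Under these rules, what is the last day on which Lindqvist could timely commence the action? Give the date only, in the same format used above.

Taking the later of the act (February 11, 2003) and discovery (August 9, 2005), the claim accrued on August 9, 2005.
Adding the 2 years base period to August 9, 2005 gives a deadline of August 9, 2007, before any tolling.
The emergency suspension of filing deadlines from November 12, 2006 to January 9, 2008 tolled the period for 423 days, extending the deadline to October 5, 2008.
The other events in the timeline have no effect on the limitation period under the stated rules.

October 5, 2008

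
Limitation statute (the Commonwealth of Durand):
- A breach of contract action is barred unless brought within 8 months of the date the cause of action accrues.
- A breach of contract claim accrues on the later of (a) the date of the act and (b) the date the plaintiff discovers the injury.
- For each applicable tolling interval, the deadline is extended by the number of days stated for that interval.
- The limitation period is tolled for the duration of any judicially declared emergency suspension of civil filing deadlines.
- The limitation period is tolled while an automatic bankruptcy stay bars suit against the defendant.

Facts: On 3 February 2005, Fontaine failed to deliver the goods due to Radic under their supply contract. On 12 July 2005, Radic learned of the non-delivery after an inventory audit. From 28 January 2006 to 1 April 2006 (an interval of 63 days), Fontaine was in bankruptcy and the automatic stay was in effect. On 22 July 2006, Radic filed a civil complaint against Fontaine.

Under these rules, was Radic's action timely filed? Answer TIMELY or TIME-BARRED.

Because discovery on 12 July 2005 post-dates the 3 February 2005 act, accrual under the later-of rule falls on 12 July 2005.
The untolled deadline — 8 months after 12 July 2005 — is 12 March 2006.
The period was tolled for 63 days by the automatic bankruptcy stay (28 January 2006 to 1 April 2006), pushing the deadline to 14 May 2006.
Filing on 22 July 2006 missed the 14 May 2006 deadline — the action is time-barred.

TIME-BARRED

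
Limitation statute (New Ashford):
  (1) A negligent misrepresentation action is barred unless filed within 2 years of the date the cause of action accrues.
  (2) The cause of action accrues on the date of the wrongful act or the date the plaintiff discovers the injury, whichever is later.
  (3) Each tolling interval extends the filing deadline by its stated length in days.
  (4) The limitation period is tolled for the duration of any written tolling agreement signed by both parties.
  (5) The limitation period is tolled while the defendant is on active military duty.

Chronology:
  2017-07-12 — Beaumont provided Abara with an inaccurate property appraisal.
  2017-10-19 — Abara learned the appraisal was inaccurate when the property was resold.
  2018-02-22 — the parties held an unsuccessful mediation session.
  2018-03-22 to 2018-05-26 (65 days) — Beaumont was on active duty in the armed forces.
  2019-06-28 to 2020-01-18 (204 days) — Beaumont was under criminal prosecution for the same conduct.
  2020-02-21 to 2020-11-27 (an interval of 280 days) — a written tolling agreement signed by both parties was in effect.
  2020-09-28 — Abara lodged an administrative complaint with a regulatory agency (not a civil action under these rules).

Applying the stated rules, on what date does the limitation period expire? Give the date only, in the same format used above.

2019-12-23

Taking the later of the act (2017-07-12) and discovery (2017-10-19), the claim accrued on 2017-10-19.
2 years from 2017-10-19 is 2019-10-19.
Because the defendant's active military service ran from 2018-03-22 to 2018-05-26, the deadline is extended by 65 days to 2019-12-23.
The written tolling agreement starting 2020-02-21 came too late — the period had run on 2019-12-23 — and so does not extend the deadline.
Although a criminal prosecution ran from 2019-06-28 to 2020-01-18, the stated rules do not make that a tolling event, so it is disregarded.
The other events in the timeline have no effect on the limitation period under the stated rules.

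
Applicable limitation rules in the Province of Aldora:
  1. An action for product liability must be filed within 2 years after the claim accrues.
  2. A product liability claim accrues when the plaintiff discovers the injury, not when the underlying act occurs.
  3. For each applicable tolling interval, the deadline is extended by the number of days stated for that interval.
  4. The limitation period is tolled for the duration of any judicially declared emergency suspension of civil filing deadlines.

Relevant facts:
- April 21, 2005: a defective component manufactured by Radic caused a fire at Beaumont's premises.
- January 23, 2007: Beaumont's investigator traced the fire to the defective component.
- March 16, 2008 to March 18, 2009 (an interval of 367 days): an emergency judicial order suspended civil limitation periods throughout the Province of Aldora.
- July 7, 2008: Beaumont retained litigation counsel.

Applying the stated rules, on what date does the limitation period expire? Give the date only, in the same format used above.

January 25, 2010

Under the discovery rule, the claim accrued on January 23, 2007, when Beaumont discovered the injury — not on the April 21, 2005 date of the underlying act.
The untolled deadline — 2 years after January 23, 2007 — is January 23, 2009.
The emergency suspension of filing deadlines from March 16, 2008 to March 18, 2009 tolled the period for 367 days, extending the deadline to January 25, 2010.
The other events in the timeline have no effect on the limitation period under the stated rules.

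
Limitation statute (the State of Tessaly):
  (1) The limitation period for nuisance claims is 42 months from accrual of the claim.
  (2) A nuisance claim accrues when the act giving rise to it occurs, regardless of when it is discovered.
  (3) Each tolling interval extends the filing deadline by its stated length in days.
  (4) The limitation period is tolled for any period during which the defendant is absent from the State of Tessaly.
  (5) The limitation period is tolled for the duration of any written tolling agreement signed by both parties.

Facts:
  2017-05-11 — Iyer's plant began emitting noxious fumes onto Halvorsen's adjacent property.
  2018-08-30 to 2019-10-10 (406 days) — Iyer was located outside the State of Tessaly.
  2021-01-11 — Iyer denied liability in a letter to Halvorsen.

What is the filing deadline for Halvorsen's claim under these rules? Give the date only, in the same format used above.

2021-12-22

The limitation period began to run on 2017-05-11.
42 months from 2017-05-11 is 2020-11-11.
The period was tolled for 406 days by the defendant's absence from the jurisdiction (2018-08-30 to 2019-10-10), pushing the deadline to 2021-12-22.
Nothing else in the chronology tolls or restarts the period.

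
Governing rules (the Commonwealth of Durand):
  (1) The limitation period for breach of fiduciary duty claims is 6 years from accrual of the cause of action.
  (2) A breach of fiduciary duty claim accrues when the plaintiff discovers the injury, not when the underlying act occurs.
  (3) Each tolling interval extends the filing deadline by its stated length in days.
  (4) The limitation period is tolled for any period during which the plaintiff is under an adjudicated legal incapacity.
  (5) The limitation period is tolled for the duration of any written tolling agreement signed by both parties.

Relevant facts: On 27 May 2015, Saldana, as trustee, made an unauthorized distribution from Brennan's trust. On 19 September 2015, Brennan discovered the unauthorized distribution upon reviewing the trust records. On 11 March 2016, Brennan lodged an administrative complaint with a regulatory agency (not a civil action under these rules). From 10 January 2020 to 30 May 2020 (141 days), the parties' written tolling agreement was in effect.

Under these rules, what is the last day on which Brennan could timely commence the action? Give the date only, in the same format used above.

Accrual is tied to discovery, so the period began on 19 September 2015 rather than on 27 May 2015 when the act occurred.
The untolled deadline — 6 years after 19 September 2015 — is 19 September 2021.
The written tolling agreement from 10 January 2020 to 30 May 2020 tolled the period for 141 days, extending the deadline to 7 February 2022.
None of the other events listed affects the running of the period under the stated rules.

7 February 2022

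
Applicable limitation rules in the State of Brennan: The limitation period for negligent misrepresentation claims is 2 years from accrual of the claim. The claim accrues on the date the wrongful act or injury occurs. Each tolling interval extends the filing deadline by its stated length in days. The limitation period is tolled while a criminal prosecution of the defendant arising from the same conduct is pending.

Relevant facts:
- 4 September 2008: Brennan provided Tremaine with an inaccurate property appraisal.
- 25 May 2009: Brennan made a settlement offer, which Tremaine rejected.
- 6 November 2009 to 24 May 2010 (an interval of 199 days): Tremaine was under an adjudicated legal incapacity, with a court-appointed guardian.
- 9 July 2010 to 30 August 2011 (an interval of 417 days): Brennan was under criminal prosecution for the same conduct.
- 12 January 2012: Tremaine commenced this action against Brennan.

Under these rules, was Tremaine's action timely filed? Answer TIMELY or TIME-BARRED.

TIME-BARRED

The claim accrued on 4 September 2008, the date of the act.
Adding the 2 years base period to 4 September 2008 gives a deadline of 4 September 2010, before any tolling.
The period was tolled for 417 days by the pending criminal prosecution (9 July 2010 to 30 August 2011), pushing the deadline to 26 October 2011.
The plaintiff's legal incapacity from 6 November 2009 to 24 May 2010 does not toll the period, because no stated rule makes the plaintiff's incapacity a tolling event.
Nothing else in the chronology tolls or restarts the period.
Tremaine filed on 12 January 2012, after the 26 October 2011 deadline, so the action is time-barred.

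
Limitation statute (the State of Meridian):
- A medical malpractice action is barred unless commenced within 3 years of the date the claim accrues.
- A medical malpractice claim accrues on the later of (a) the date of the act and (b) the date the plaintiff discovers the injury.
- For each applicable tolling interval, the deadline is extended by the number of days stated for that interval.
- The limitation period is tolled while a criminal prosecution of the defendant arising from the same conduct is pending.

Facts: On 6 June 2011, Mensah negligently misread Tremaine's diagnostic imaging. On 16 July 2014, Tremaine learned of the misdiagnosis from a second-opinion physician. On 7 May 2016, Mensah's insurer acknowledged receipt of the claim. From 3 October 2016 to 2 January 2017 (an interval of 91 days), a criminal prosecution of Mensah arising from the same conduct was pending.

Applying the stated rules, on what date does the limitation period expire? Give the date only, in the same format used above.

15 October 2017

Taking the later of the act (6 June 2011) and discovery (16 July 2014), the claim accrued on 16 July 2014.
Adding the 3 years base period to 16 July 2014 gives a deadline of 16 July 2017, before any tolling.
The pending criminal prosecution from 3 October 2016 to 2 January 2017 tolled the period for 91 days, extending the deadline to 15 October 2017.
None of the other events listed affects the running of the period under the stated rules.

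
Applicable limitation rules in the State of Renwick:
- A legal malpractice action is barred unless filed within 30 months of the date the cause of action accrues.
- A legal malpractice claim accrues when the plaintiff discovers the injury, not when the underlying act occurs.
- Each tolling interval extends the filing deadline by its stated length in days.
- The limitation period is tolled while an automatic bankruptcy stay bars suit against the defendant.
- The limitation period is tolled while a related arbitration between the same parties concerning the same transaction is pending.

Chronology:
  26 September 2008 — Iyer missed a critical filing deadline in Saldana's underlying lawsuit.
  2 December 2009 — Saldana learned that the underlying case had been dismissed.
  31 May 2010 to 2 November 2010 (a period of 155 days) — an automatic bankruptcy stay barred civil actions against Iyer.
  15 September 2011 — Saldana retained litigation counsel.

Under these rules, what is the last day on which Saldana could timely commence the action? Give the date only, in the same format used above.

4 November 2012

Accrual is tied to discovery, so the period began on 2 December 2009 rather than on 26 September 2008 when the act occurred.
The untolled deadline — 30 months after 2 December 2009 — is 2 June 2012.
The period was tolled for 155 days by the automatic bankruptcy stay (31 May 2010 to 2 November 2010), pushing the deadline to 4 November 2012.
The other events in the timeline have no effect on the limitation period under the stated rules.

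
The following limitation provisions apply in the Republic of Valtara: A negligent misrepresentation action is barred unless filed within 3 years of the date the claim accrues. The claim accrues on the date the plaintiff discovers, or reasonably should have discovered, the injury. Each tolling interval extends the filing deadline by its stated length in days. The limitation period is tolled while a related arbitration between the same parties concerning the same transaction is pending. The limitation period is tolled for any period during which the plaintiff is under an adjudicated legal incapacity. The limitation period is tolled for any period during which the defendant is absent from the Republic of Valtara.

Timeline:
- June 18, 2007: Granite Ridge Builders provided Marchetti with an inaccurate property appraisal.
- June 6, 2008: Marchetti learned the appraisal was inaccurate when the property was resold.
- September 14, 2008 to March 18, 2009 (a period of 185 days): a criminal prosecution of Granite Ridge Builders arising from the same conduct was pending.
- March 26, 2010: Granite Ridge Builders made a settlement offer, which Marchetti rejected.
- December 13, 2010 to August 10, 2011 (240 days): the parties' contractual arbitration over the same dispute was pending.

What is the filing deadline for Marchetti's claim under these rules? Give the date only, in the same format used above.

February 1, 2012

The claim did not accrue until Marchetti discovered the injury on June 6, 2008; the June 18, 2007 act date does not start the clock under the stated rule.
Adding the 3 years base period to June 6, 2008 gives a deadline of June 6, 2011, before any tolling.
The pending related arbitration from December 13, 2010 to August 10, 2011 tolled the period for 240 days, extending the deadline to February 1, 2012.
No stated provision tolls the period for a criminal prosecution, so the interval from September 14, 2008 to March 18, 2009 has no effect on the deadline.
None of the other events listed affects the running of the period under the stated rules.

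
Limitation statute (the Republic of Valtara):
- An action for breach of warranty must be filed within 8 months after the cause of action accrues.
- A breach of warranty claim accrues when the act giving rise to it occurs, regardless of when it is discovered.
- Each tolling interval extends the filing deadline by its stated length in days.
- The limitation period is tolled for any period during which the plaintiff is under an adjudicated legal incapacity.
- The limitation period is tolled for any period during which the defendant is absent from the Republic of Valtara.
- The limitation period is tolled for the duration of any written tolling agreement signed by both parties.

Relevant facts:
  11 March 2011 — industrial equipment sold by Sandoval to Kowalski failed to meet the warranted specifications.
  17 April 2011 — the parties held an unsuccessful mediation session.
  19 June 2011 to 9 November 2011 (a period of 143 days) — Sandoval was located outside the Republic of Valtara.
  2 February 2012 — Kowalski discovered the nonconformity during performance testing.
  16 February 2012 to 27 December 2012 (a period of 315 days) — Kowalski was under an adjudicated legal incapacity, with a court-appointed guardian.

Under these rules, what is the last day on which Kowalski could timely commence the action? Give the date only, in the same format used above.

Because the rule ties accrual to occurrence, the claim accrued on 11 March 2011, not on the 2 February 2012 discovery date.
The untolled deadline — 8 months after 11 March 2011 — is 11 November 2011.
The defendant's absence from the jurisdiction from 19 June 2011 to 9 November 2011 tolled the period for 143 days, extending the deadline to 2 April 2012.
The plaintiff's legal incapacity from 16 February 2012 to 27 December 2012 tolled the period for 315 days, extending the deadline to 11 February 2013.
Nothing else in the chronology tolls or restarts the period.

11 February 2013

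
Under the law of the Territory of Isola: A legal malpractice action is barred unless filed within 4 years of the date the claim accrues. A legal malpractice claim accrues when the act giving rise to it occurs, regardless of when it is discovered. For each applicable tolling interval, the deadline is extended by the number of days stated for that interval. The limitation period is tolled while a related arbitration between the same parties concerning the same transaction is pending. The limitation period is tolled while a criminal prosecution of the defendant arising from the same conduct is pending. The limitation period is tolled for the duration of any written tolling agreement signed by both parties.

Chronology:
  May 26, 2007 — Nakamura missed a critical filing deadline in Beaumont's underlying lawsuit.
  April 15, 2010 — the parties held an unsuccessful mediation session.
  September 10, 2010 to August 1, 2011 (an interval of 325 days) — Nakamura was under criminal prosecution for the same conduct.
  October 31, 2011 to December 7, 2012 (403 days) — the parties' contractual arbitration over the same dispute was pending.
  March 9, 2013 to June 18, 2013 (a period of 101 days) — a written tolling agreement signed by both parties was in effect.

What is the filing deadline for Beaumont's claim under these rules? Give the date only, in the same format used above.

The claim accrued on May 26, 2007, when the wrongful act occurred.
Adding the 4 years base period to May 26, 2007 gives a deadline of May 26, 2011, before any tolling.
The period was tolled for 325 days by the pending criminal prosecution (September 10, 2010 to August 1, 2011), pushing the deadline to April 15, 2012.
The period was tolled for 403 days by the pending related arbitration (October 31, 2011 to December 7, 2012), pushing the deadline to May 23, 2013.
The period was tolled for 101 days by the written tolling agreement (March 9, 2013 to June 18, 2013), pushing the deadline to September 1, 2013.
Nothing else in the chronology tolls or restarts the period.

September 1, 2013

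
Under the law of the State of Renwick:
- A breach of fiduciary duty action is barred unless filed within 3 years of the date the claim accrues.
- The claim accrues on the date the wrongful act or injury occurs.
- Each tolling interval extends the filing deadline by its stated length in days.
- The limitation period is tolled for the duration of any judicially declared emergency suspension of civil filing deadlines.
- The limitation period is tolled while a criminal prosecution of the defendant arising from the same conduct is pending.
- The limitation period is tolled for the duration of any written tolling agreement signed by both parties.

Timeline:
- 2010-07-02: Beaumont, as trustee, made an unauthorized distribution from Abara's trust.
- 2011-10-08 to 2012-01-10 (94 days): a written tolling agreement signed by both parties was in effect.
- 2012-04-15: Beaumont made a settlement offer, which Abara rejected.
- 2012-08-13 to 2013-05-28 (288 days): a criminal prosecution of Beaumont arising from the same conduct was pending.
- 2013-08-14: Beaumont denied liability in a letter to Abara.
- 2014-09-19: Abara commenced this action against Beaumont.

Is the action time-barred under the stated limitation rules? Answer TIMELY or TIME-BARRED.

TIME-BARRED

The limitation period began to run on 2010-07-02.
Adding the 3 years base period to 2010-07-02 gives a deadline of 2013-07-02, before any tolling.
The period was tolled for 94 days by the written tolling agreement (2011-10-08 to 2012-01-10), pushing the deadline to 2013-10-04.
Because the pending criminal prosecution ran from 2012-08-13 to 2013-05-28, the deadline is extended by 288 days to 2014-07-19.
None of the other events listed affects the running of the period under the stated rules.
The 2014-09-19 filing falls after the 2014-07-19 deadline; the claim is time-barred.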